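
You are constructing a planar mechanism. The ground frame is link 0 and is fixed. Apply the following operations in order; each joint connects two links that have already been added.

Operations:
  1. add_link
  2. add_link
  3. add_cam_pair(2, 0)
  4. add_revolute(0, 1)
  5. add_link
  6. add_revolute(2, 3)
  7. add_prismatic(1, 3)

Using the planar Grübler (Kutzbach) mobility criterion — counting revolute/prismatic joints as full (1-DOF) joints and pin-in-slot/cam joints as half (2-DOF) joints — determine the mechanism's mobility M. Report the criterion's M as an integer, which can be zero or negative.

link 0 = ground. State L|J1|J2 = 1|0|0
+link1  2|0|0
+link2  3|0|0
C(2,0) f=2→J2  3|0|1
R(0,1) f=1→J1  3|1|1
+link3  4|1|1
R(2,3) f=1→J1  4|2|1
P(1,3) f=1→J1  4|3|1
M = 3(4−1)−2·3−1 = 9−6−1 = 2

M = 2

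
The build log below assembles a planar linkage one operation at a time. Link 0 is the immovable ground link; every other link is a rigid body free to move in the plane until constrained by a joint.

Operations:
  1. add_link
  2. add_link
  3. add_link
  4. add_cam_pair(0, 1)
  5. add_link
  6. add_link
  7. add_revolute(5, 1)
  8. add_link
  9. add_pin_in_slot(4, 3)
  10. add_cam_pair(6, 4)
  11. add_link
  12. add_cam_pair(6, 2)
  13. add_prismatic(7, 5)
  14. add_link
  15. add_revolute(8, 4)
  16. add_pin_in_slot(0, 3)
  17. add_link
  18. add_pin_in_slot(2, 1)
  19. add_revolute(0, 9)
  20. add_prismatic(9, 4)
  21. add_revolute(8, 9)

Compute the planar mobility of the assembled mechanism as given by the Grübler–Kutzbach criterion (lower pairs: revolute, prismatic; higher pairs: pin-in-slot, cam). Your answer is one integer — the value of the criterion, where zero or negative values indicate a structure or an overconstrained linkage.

M = 9

[1;0;0] (link 0 is ground)
L+ [2;0;0]
L+ [3;0;0]
L+ [4;0;0]
C(0,1)∈J2 [4;0;1]
L+ [5;0;1]
L+ [6;0;1]
R(5,1)∈J1 [6;1;1]
L+ [7;1;1]
PS(4,3)∈J2 [7;1;2]
C(6,4)∈J2 [7;1;3]
L+ [8;1;3]
C(6,2)∈J2 [8;1;4]
P(7,5)∈J1 [8;2;4]
L+ [9;2;4]
R(8,4)∈J1 [9;3;4]
PS(0,3)∈J2 [9;3;5]
L+ [10;3;5]
PS(2,1)∈J2 [10;3;6]
R(0,9)∈J1 [10;4;6]
P(9,4)∈J1 [10;5;6]
R(8,9)∈J1 [10;6;6]
mobility = 27 − 12 − 6 = 9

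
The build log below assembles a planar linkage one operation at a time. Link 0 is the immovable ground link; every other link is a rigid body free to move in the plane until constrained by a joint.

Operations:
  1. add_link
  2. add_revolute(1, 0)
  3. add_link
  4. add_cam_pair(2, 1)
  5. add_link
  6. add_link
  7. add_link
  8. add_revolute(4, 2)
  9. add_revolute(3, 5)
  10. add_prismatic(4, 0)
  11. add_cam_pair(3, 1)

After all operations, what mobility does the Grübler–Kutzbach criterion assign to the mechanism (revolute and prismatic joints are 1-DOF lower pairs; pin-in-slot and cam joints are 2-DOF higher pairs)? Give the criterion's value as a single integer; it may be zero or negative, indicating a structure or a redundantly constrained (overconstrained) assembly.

M = 5

(L,J1,J2)=(1,0,0); link0 fixed
link1: (2,0,0)
R 1-0 [J1]: (2,1,0)
link2: (3,1,0)
C 2-1 [J2]: (3,1,1)
link3: (4,1,1)
link4: (5,1,1)
link5: (6,1,1)
R 4-2 [J1]: (6,2,1)
R 3-5 [J1]: (6,3,1)
P 4-0 [J1]: (6,4,1)
C 3-1 [J2]: (6,4,2)
Grübler: 3·5 − 2·4 − 2 = 5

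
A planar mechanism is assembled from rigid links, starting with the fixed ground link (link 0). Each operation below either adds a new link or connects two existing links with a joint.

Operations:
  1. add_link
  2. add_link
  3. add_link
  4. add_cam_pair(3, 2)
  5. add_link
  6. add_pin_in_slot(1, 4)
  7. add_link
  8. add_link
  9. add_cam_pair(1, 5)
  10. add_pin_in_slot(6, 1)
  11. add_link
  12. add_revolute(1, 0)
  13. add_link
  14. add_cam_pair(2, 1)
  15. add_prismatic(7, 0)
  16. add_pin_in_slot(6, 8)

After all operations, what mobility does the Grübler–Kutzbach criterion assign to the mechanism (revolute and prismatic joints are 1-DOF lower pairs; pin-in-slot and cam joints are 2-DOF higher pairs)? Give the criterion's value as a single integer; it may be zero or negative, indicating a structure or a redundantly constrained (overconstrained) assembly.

(L,J1,J2)=(1,0,0); link0 fixed
link1: (2,0,0)
link2: (3,0,0)
link3: (4,0,0)
C 3-2 [J2]: (4,0,1)
link4: (5,0,1)
PS 1-4 [J2]: (5,0,2)
link5: (6,0,2)
link6: (7,0,2)
C 1-5 [J2]: (7,0,3)
PS 6-1 [J2]: (7,0,4)
link7: (8,0,4)
R 1-0 [J1]: (8,1,4)
link8: (9,1,4)
C 2-1 [J2]: (9,1,5)
P 7-0 [J1]: (9,2,5)
PS 6-8 [J2]: (9,2,6)
Grübler: 3·8 − 2·2 − 6 = 14

M = 14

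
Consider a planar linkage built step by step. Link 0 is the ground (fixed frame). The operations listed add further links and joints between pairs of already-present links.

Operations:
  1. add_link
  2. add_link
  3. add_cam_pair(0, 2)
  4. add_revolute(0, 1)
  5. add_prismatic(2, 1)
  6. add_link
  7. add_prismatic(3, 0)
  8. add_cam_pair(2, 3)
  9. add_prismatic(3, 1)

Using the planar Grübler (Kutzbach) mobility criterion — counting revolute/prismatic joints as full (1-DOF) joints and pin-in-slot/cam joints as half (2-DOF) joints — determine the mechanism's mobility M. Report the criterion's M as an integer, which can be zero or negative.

M = -1

[1;0;0] (link 0 is ground)
L+ [2;0;0]
L+ [3;0;0]
C(0,2)∈J2 [3;0;1]
R(0,1)∈J1 [3;1;1]
P(2,1)∈J1 [3;2;1]
L+ [4;2;1]
P(3,0)∈J1 [4;3;1]
C(2,3)∈J2 [4;3;2]
P(3,1)∈J1 [4;4;2]
mobility = 9 − 8 − 2 = -1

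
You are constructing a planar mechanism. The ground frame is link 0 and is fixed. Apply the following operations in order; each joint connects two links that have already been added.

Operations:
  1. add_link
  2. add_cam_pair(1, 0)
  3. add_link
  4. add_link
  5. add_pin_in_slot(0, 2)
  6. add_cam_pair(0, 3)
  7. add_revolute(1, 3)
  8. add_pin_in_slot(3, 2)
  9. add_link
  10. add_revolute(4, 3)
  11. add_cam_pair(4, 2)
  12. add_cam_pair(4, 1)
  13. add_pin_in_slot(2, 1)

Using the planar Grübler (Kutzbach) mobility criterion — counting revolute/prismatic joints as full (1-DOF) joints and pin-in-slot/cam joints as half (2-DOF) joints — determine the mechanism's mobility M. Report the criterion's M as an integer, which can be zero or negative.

L=1 J1=0 J2=0
add link → L=2 J1=0 J2=0
C@1,0 dof=2 J2 → L=2 J1=0 J2=1
add link → L=3 J1=0 J2=1
add link → L=4 J1=0 J2=1
PS@0,2 dof=2 J2 → L=4 J1=0 J2=2
C@0,3 dof=2 J2 → L=4 J1=0 J2=3
R@1,3 dof=1 J1 → L=4 J1=1 J2=3
PS@3,2 dof=2 J2 → L=4 J1=1 J2=4
add link → L=5 J1=1 J2=4
R@4,3 dof=1 J1 → L=5 J1=2 J2=4
C@4,2 dof=2 J2 → L=5 J1=2 J2=5
C@4,1 dof=2 J2 → L=5 J1=2 J2=6
PS@2,1 dof=2 J2 → L=5 J1=2 J2=7
M=3(L−1)−2J1−J2=3·4−2·2−7=1

M = 1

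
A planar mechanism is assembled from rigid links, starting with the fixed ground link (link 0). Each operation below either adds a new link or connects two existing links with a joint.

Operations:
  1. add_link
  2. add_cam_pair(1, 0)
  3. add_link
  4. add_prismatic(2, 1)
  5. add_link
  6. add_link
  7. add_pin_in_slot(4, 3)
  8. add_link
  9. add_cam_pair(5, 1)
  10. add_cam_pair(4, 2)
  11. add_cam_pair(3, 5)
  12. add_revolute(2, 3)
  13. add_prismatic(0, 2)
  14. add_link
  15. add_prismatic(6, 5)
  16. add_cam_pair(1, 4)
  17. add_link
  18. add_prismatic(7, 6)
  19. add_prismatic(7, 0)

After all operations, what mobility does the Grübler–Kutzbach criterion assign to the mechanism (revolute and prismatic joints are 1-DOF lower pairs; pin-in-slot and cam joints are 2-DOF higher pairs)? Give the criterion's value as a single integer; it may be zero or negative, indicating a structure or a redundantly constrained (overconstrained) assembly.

link 0 = ground. State L|J1|J2 = 1|0|0
+link1  2|0|0
C(1,0) f=2→J2  2|0|1
+link2  3|0|1
P(2,1) f=1→J1  3|1|1
+link3  4|1|1
+link4  5|1|1
PS(4,3) f=2→J2  5|1|2
+link5  6|1|2
C(5,1) f=2→J2  6|1|3
C(4,2) f=2→J2  6|1|4
C(3,5) f=2→J2  6|1|5
R(2,3) f=1→J1  6|2|5
P(0,2) f=1→J1  6|3|5
+link6  7|3|5
P(6,5) f=1→J1  7|4|5
C(1,4) f=2→J2  7|4|6
+link7  8|4|6
P(7,6) f=1→J1  8|5|6
P(7,0) f=1→J1  8|6|6
M = 3(8−1)−2·6−6 = 21−12−6 = 3

M = 3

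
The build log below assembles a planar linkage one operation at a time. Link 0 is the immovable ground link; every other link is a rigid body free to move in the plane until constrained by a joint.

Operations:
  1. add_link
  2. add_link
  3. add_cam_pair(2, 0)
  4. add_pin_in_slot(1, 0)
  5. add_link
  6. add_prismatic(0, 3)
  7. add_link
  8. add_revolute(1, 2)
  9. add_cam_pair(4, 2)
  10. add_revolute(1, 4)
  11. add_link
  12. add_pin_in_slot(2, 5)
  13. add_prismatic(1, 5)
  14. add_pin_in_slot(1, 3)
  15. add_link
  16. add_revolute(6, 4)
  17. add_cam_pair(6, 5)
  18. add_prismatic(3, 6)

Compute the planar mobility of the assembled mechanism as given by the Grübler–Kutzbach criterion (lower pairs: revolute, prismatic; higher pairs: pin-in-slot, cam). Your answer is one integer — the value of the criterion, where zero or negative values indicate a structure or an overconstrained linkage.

M = 0

ground; <1,0,0>
#1 <2,0,0>
#2 <3,0,0>
C:2↔0 J2 <3,0,1>
PS:1↔0 J2 <3,0,2>
#3 <4,0,2>
P:0↔3 J1 <4,1,2>
#4 <5,1,2>
R:1↔2 J1 <5,2,2>
C:4↔2 J2 <5,2,3>
R:1↔4 J1 <5,3,3>
#5 <6,3,3>
PS:2↔5 J2 <6,3,4>
P:1↔5 J1 <6,4,4>
PS:1↔3 J2 <6,4,5>
#6 <7,4,5>
R:6↔4 J1 <7,5,5>
C:6↔5 J2 <7,5,6>
P:3↔6 J1 <7,6,6>
3×6 − 2×6 − 1×6 = 0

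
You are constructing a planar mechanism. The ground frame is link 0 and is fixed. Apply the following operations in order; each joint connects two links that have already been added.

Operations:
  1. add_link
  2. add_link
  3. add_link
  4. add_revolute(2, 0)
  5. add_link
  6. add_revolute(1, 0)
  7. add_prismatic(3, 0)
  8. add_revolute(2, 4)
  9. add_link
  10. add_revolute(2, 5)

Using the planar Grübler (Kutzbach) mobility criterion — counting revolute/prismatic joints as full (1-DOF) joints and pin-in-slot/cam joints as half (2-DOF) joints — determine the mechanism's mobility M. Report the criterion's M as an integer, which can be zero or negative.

M = 5

link 0 = ground. State L|J1|J2 = 1|0|0
+link1  2|0|0
+link2  3|0|0
+link3  4|0|0
R(2,0) f=1→J1  4|1|0
+link4  5|1|0
R(1,0) f=1→J1  5|2|0
P(3,0) f=1→J1  5|3|0
R(2,4) f=1→J1  5|4|0
+link5  6|4|0
R(2,5) f=1→J1  6|5|0
M = 3(6−1)−2·5−0 = 15−10−0 = 5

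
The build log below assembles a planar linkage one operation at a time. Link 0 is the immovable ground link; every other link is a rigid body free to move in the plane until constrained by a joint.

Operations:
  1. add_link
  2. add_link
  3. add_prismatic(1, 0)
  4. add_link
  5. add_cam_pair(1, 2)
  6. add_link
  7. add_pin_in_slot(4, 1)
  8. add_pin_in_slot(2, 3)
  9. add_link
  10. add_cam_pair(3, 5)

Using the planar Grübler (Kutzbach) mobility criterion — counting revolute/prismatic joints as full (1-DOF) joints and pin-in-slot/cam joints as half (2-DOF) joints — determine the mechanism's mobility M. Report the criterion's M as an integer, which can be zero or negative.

L=1 J1=0 J2=0
add link → L=2 J1=0 J2=0
add link → L=3 J1=0 J2=0
P@1,0 dof=1 J1 → L=3 J1=1 J2=0
add link → L=4 J1=1 J2=0
C@1,2 dof=2 J2 → L=4 J1=1 J2=1
add link → L=5 J1=1 J2=1
PS@4,1 dof=2 J2 → L=5 J1=1 J2=2
PS@2,3 dof=2 J2 → L=5 J1=1 J2=3
add link → L=6 J1=1 J2=3
C@3,5 dof=2 J2 → L=6 J1=1 J2=4
M=3(L−1)−2J1−J2=3·5−2·1−4=9

M = 9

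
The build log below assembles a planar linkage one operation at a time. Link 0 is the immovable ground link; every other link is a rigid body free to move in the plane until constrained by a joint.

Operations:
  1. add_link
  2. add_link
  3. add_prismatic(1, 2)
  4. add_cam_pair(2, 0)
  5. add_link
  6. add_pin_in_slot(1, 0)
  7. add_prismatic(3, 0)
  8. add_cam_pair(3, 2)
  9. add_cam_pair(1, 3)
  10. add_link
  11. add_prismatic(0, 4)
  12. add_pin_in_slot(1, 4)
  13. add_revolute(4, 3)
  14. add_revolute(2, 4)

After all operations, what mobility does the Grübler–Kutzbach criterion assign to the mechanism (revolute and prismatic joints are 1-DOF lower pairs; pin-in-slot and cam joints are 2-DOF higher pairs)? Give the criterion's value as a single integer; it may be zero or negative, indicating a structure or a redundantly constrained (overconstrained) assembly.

[1;0;0] (link 0 is ground)
L+ [2;0;0]
L+ [3;0;0]
P(1,2)∈J1 [3;1;0]
C(2,0)∈J2 [3;1;1]
L+ [4;1;1]
PS(1,0)∈J2 [4;1;2]
P(3,0)∈J1 [4;2;2]
C(3,2)∈J2 [4;2;3]
C(1,3)∈J2 [4;2;4]
L+ [5;2;4]
P(0,4)∈J1 [5;3;4]
PS(1,4)∈J2 [5;3;5]
R(4,3)∈J1 [5;4;5]
R(2,4)∈J1 [5;5;5]
mobility = 12 − 10 − 5 = -3

M = -3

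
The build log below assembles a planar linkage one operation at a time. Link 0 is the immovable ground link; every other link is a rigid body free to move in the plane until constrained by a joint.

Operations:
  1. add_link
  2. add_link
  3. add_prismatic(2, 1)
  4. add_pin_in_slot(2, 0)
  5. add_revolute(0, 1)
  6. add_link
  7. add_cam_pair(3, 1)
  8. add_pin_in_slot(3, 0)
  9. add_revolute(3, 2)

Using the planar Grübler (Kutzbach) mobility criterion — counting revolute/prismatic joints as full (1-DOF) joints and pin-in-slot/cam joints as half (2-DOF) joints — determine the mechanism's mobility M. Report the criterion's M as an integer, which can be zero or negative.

M = 0

ground; <1,0,0>
#1 <2,0,0>
#2 <3,0,0>
P:2↔1 J1 <3,1,0>
PS:2↔0 J2 <3,1,1>
R:0↔1 J1 <3,2,1>
#3 <4,2,1>
C:3↔1 J2 <4,2,2>
PS:3↔0 J2 <4,2,3>
R:3↔2 J1 <4,3,3>
3×3 − 2×3 − 1×3 = 0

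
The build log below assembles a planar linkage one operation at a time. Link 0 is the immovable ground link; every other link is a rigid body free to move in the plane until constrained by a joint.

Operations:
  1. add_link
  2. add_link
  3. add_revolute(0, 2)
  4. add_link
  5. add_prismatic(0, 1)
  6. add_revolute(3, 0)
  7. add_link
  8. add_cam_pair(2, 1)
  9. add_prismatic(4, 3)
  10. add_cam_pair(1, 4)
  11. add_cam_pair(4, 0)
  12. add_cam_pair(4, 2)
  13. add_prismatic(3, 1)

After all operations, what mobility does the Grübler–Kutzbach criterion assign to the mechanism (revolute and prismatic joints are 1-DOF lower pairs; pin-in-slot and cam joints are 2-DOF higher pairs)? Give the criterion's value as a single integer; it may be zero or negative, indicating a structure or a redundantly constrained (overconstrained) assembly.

M = -2

[1;0;0] (link 0 is ground)
L+ [2;0;0]
L+ [3;0;0]
R(0,2)∈J1 [3;1;0]
L+ [4;1;0]
P(0,1)∈J1 [4;2;0]
R(3,0)∈J1 [4;3;0]
L+ [5;3;0]
C(2,1)∈J2 [5;3;1]
P(4,3)∈J1 [5;4;1]
C(1,4)∈J2 [5;4;2]
C(4,0)∈J2 [5;4;3]
C(4,2)∈J2 [5;4;4]
P(3,1)∈J1 [5;5;4]
mobility = 12 − 10 − 4 = -2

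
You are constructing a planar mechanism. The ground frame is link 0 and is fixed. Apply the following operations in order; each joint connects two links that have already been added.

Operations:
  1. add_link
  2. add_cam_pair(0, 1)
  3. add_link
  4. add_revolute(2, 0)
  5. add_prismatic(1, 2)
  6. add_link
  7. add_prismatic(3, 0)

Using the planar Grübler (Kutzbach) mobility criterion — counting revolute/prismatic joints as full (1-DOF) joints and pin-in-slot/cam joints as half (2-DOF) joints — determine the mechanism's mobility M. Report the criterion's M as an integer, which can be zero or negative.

M = 2

link 0 = ground. State L|J1|J2 = 1|0|0
+link1  2|0|0
C(0,1) f=2→J2  2|0|1
+link2  3|0|1
R(2,0) f=1→J1  3|1|1
P(1,2) f=1→J1  3|2|1
+link3  4|2|1
P(3,0) f=1→J1  4|3|1
M = 3(4−1)−2·3−1 = 9−6−1 = 2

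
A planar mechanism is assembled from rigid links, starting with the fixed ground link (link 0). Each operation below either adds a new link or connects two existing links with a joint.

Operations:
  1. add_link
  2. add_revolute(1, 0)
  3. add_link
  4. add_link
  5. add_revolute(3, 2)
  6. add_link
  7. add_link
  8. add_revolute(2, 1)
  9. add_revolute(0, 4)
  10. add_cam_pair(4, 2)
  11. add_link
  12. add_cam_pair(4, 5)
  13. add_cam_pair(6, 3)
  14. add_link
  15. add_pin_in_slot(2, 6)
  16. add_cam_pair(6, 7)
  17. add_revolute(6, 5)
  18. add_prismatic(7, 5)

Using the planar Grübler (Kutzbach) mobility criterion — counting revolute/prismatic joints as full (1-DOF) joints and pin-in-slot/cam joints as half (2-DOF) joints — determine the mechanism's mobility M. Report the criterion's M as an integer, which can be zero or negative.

M = 4

ground; <1,0,0>
#1 <2,0,0>
R:1↔0 J1 <2,1,0>
#2 <3,1,0>
#3 <4,1,0>
R:3↔2 J1 <4,2,0>
#4 <5,2,0>
#5 <6,2,0>
R:2↔1 J1 <6,3,0>
R:0↔4 J1 <6,4,0>
C:4↔2 J2 <6,4,1>
#6 <7,4,1>
C:4↔5 J2 <7,4,2>
C:6↔3 J2 <7,4,3>
#7 <8,4,3>
PS:2↔6 J2 <8,4,4>
C:6↔7 J2 <8,4,5>
R:6↔5 J1 <8,5,5>
P:7↔5 J1 <8,6,5>
3×7 − 2×6 − 1×5 = 4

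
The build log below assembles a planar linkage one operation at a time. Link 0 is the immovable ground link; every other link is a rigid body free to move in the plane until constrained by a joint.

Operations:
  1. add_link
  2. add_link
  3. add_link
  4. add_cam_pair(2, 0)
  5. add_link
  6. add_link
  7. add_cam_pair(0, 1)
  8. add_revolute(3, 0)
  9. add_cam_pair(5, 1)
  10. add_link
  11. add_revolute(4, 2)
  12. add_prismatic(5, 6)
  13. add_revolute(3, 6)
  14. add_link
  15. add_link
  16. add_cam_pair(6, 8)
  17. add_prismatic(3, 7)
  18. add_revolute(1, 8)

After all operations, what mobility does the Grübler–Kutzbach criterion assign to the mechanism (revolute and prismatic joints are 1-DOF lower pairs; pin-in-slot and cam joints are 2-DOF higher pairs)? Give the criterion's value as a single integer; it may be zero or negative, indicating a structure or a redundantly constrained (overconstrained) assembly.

(L,J1,J2)=(1,0,0); link0 fixed
link1: (2,0,0)
link2: (3,0,0)
link3: (4,0,0)
C 2-0 [J2]: (4,0,1)
link4: (5,0,1)
link5: (6,0,1)
C 0-1 [J2]: (6,0,2)
R 3-0 [J1]: (6,1,2)
C 5-1 [J2]: (6,1,3)
link6: (7,1,3)
R 4-2 [J1]: (7,2,3)
P 5-6 [J1]: (7,3,3)
R 3-6 [J1]: (7,4,3)
link7: (8,4,3)
link8: (9,4,3)
C 6-8 [J2]: (9,4,4)
P 3-7 [J1]: (9,5,4)
R 1-8 [J1]: (9,6,4)
Grübler: 3·8 − 2·6 − 4 = 8

M = 8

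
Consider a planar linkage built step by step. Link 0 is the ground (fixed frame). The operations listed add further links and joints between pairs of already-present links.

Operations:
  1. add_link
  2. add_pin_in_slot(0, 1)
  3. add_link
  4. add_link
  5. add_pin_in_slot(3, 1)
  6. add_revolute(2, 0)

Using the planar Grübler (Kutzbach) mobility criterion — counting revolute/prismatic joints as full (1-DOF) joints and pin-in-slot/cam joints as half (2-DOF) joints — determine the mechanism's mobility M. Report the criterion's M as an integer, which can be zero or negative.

L=1 J1=0 J2=0
add link → L=2 J1=0 J2=0
PS@0,1 dof=2 J2 → L=2 J1=0 J2=1
add link → L=3 J1=0 J2=1
add link → L=4 J1=0 J2=1
PS@3,1 dof=2 J2 → L=4 J1=0 J2=2
R@2,0 dof=1 J1 → L=4 J1=1 J2=2
M=3(L−1)−2J1−J2=3·3−2·1−2=5

M = 5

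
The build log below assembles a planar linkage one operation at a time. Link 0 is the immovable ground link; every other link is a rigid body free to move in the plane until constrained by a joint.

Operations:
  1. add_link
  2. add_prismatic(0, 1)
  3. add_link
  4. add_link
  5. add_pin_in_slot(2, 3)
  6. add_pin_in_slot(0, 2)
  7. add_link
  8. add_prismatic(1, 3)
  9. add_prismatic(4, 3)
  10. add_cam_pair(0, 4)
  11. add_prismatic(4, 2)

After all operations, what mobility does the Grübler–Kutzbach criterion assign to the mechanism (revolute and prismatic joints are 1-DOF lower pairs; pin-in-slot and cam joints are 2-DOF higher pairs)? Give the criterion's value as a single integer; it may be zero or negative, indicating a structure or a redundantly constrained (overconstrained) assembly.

L=1 J1=0 J2=0
add link → L=2 J1=0 J2=0
P@0,1 dof=1 J1 → L=2 J1=1 J2=0
add link → L=3 J1=1 J2=0
add link → L=4 J1=1 J2=0
PS@2,3 dof=2 J2 → L=4 J1=1 J2=1
PS@0,2 dof=2 J2 → L=4 J1=1 J2=2
add link → L=5 J1=1 J2=2
P@1,3 dof=1 J1 → L=5 J1=2 J2=2
P@4,3 dof=1 J1 → L=5 J1=3 J2=2
C@0,4 dof=2 J2 → L=5 J1=3 J2=3
P@4,2 dof=1 J1 → L=5 J1=4 J2=3
M=3(L−1)−2J1−J2=3·4−2·4−3=1

M = 1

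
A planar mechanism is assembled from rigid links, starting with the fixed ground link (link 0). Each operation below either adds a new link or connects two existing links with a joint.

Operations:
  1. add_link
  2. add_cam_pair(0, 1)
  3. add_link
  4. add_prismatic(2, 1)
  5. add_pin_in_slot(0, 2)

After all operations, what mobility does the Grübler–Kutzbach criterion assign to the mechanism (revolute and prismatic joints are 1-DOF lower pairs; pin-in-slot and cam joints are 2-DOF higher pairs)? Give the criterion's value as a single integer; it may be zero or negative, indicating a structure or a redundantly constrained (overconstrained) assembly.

[1;0;0] (link 0 is ground)
L+ [2;0;0]
C(0,1)∈J2 [2;0;1]
L+ [3;0;1]
P(2,1)∈J1 [3;1;1]
PS(0,2)∈J2 [3;1;2]
mobility = 6 − 2 − 2 = 2

M = 2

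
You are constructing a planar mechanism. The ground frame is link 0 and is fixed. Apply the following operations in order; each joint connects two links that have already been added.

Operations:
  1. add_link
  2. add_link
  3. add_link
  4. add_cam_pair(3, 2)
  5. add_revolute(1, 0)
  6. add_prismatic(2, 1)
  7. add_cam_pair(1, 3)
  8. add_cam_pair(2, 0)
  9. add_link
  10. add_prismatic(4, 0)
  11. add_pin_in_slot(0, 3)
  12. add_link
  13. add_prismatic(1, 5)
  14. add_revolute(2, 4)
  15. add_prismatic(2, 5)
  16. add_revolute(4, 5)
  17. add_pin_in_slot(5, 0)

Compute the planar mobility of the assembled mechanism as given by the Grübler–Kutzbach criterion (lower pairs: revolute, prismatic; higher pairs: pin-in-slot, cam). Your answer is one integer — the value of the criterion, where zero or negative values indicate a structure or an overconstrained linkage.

M = -4

L=1 J1=0 J2=0
add link → L=2 J1=0 J2=0
add link → L=3 J1=0 J2=0
add link → L=4 J1=0 J2=0
C@3,2 dof=2 J2 → L=4 J1=0 J2=1
R@1,0 dof=1 J1 → L=4 J1=1 J2=1
P@2,1 dof=1 J1 → L=4 J1=2 J2=1
C@1,3 dof=2 J2 → L=4 J1=2 J2=2
C@2,0 dof=2 J2 → L=4 J1=2 J2=3
add link → L=5 J1=2 J2=3
P@4,0 dof=1 J1 → L=5 J1=3 J2=3
PS@0,3 dof=2 J2 → L=5 J1=3 J2=4
add link → L=6 J1=3 J2=4
P@1,5 dof=1 J1 → L=6 J1=4 J2=4
R@2,4 dof=1 J1 → L=6 J1=5 J2=4
P@2,5 dof=1 J1 → L=6 J1=6 J2=4
R@4,5 dof=1 J1 → L=6 J1=7 J2=4
PS@5,0 dof=2 J2 → L=6 J1=7 J2=5
M=3(L−1)−2J1−J2=3·5−2·7−5=-4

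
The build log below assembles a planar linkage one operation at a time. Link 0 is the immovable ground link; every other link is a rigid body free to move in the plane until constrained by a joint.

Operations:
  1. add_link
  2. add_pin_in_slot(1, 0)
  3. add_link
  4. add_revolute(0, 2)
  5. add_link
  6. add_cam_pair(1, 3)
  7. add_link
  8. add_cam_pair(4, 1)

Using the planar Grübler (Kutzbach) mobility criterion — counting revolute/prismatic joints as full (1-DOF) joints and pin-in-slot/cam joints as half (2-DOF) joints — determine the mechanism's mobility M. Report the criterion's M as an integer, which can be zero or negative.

[1;0;0] (link 0 is ground)
L+ [2;0;0]
PS(1,0)∈J2 [2;0;1]
L+ [3;0;1]
R(0,2)∈J1 [3;1;1]
L+ [4;1;1]
C(1,3)∈J2 [4;1;2]
L+ [5;1;2]
C(4,1)∈J2 [5;1;3]
mobility = 12 − 2 − 3 = 7

M = 7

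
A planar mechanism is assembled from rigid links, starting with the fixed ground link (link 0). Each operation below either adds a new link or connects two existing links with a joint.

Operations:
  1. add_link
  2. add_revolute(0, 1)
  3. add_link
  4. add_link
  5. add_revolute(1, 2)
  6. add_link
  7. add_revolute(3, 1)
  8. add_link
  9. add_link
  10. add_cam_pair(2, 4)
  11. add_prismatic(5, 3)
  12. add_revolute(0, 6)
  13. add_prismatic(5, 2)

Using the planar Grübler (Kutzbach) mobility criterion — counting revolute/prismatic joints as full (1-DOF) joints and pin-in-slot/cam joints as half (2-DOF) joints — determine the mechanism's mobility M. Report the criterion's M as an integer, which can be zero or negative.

M = 5

[1;0;0] (link 0 is ground)
L+ [2;0;0]
R(0,1)∈J1 [2;1;0]
L+ [3;1;0]
L+ [4;1;0]
R(1,2)∈J1 [4;2;0]
L+ [5;2;0]
R(3,1)∈J1 [5;3;0]
L+ [6;3;0]
L+ [7;3;0]
C(2,4)∈J2 [7;3;1]
P(5,3)∈J1 [7;4;1]
R(0,6)∈J1 [7;5;1]
P(5,2)∈J1 [7;6;1]
mobility = 18 − 12 − 1 = 5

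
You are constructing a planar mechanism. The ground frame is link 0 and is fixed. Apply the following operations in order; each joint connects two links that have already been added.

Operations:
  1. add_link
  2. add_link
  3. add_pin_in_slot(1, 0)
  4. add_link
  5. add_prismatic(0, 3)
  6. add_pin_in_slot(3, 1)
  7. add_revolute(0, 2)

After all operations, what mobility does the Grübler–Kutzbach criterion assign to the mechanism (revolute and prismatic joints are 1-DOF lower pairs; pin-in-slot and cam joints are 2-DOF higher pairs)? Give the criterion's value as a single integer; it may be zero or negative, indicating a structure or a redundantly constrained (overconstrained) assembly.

ground; <1,0,0>
#1 <2,0,0>
#2 <3,0,0>
PS:1↔0 J2 <3,0,1>
#3 <4,0,1>
P:0↔3 J1 <4,1,1>
PS:3↔1 J2 <4,1,2>
R:0↔2 J1 <4,2,2>
3×3 − 2×2 − 1×2 = 3

M = 3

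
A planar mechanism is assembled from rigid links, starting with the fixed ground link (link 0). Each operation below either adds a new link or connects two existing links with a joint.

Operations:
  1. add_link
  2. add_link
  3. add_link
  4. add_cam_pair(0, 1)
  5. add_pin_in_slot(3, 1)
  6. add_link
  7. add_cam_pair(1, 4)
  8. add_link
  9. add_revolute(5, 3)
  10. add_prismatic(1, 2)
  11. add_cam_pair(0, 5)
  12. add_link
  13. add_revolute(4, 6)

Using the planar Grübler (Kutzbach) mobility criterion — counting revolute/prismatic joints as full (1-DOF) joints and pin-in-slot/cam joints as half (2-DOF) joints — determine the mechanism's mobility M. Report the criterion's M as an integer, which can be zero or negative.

[1;0;0] (link 0 is ground)
L+ [2;0;0]
L+ [3;0;0]
L+ [4;0;0]
C(0,1)∈J2 [4;0;1]
PS(3,1)∈J2 [4;0;2]
L+ [5;0;2]
C(1,4)∈J2 [5;0;3]
L+ [6;0;3]
R(5,3)∈J1 [6;1;3]
P(1,2)∈J1 [6;2;3]
C(0,5)∈J2 [6;2;4]
L+ [7;2;4]
R(4,6)∈J1 [7;3;4]
mobility = 18 − 6 − 4 = 8

M = 8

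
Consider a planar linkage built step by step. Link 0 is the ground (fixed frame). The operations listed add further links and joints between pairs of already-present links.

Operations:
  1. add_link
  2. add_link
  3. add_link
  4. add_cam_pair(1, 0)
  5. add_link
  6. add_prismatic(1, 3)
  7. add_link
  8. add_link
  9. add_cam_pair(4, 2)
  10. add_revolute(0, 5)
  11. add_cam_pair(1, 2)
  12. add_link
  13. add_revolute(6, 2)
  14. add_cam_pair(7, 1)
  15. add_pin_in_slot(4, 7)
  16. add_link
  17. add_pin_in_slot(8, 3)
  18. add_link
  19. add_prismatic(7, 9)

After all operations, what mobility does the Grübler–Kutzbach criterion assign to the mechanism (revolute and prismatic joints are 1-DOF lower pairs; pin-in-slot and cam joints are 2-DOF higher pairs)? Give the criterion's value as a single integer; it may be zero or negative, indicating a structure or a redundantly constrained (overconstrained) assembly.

M = 13

L=1 J1=0 J2=0
add link → L=2 J1=0 J2=0
add link → L=3 J1=0 J2=0
add link → L=4 J1=0 J2=0
C@1,0 dof=2 J2 → L=4 J1=0 J2=1
add link → L=5 J1=0 J2=1
P@1,3 dof=1 J1 → L=5 J1=1 J2=1
add link → L=6 J1=1 J2=1
add link → L=7 J1=1 J2=1
C@4,2 dof=2 J2 → L=7 J1=1 J2=2
R@0,5 dof=1 J1 → L=7 J1=2 J2=2
C@1,2 dof=2 J2 → L=7 J1=2 J2=3
add link → L=8 J1=2 J2=3
R@6,2 dof=1 J1 → L=8 J1=3 J2=3
C@7,1 dof=2 J2 → L=8 J1=3 J2=4
PS@4,7 dof=2 J2 → L=8 J1=3 J2=5
add link → L=9 J1=3 J2=5
PS@8,3 dof=2 J2 → L=9 J1=3 J2=6
add link → L=10 J1=3 J2=6
P@7,9 dof=1 J1 → L=10 J1=4 J2=6
M=3(L−1)−2J1−J2=3·9−2·4−6=13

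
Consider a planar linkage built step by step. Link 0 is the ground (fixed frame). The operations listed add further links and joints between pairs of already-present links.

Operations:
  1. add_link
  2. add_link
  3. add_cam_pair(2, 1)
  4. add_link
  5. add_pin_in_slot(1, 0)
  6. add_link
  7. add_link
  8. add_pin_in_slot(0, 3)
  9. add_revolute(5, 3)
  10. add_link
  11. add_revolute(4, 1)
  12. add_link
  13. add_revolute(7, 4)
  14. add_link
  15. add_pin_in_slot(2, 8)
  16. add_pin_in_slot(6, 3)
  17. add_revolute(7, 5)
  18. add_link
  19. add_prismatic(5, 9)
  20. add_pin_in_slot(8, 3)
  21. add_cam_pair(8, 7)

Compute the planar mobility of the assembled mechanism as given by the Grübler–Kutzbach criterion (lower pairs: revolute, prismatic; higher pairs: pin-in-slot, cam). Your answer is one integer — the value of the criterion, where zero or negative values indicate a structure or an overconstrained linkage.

[1;0;0] (link 0 is ground)
L+ [2;0;0]
L+ [3;0;0]
C(2,1)∈J2 [3;0;1]
L+ [4;0;1]
PS(1,0)∈J2 [4;0;2]
L+ [5;0;2]
L+ [6;0;2]
PS(0,3)∈J2 [6;0;3]
R(5,3)∈J1 [6;1;3]
L+ [7;1;3]
R(4,1)∈J1 [7;2;3]
L+ [8;2;3]
R(7,4)∈J1 [8;3;3]
L+ [9;3;3]
PS(2,8)∈J2 [9;3;4]
PS(6,3)∈J2 [9;3;5]
R(7,5)∈J1 [9;4;5]
L+ [10;4;5]
P(5,9)∈J1 [10;5;5]
PS(8,3)∈J2 [10;5;6]
C(8,7)∈J2 [10;5;7]
mobility = 27 − 10 − 7 = 10

M = 10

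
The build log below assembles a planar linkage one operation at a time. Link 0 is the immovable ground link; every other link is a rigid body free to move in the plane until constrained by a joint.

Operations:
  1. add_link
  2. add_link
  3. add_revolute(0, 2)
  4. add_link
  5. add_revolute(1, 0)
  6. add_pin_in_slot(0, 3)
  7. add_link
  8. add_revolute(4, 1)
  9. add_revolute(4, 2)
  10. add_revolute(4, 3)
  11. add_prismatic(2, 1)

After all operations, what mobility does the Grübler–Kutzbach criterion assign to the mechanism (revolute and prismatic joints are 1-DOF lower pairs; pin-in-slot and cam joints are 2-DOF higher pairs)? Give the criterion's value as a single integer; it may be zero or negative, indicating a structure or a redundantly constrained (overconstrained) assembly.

[1;0;0] (link 0 is ground)
L+ [2;0;0]
L+ [3;0;0]
R(0,2)∈J1 [3;1;0]
L+ [4;1;0]
R(1,0)∈J1 [4;2;0]
PS(0,3)∈J2 [4;2;1]
L+ [5;2;1]
R(4,1)∈J1 [5;3;1]
R(4,2)∈J1 [5;4;1]
R(4,3)∈J1 [5;5;1]
P(2,1)∈J1 [5;6;1]
mobility = 12 − 12 − 1 = -1

M = -1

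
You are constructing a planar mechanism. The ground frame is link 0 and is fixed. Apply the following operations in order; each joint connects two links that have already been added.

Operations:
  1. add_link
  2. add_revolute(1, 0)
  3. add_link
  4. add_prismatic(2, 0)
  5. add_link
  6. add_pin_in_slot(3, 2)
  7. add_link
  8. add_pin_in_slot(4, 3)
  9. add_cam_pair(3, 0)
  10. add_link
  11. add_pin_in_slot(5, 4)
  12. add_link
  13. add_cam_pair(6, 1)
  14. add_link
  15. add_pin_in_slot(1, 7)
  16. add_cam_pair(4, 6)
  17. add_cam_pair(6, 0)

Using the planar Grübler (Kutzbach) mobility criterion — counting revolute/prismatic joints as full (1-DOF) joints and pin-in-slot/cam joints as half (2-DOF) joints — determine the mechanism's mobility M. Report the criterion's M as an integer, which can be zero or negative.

M = 9

(L,J1,J2)=(1,0,0); link0 fixed
link1: (2,0,0)
R 1-0 [J1]: (2,1,0)
link2: (3,1,0)
P 2-0 [J1]: (3,2,0)
link3: (4,2,0)
PS 3-2 [J2]: (4,2,1)
link4: (5,2,1)
PS 4-3 [J2]: (5,2,2)
C 3-0 [J2]: (5,2,3)
link5: (6,2,3)
PS 5-4 [J2]: (6,2,4)
link6: (7,2,4)
C 6-1 [J2]: (7,2,5)
link7: (8,2,5)
PS 1-7 [J2]: (8,2,6)
C 4-6 [J2]: (8,2,7)
C 6-0 [J2]: (8,2,8)
Grübler: 3·7 − 2·2 − 8 = 9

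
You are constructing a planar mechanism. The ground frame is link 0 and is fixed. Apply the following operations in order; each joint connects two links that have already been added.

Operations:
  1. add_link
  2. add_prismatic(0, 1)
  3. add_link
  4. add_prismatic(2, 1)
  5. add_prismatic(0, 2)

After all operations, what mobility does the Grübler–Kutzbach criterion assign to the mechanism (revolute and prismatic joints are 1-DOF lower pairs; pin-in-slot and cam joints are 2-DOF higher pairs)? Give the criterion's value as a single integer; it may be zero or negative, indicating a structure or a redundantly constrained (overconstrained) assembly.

L=1 J1=0 J2=0
add link → L=2 J1=0 J2=0
P@0,1 dof=1 J1 → L=2 J1=1 J2=0
add link → L=3 J1=1 J2=0
P@2,1 dof=1 J1 → L=3 J1=2 J2=0
P@0,2 dof=1 J1 → L=3 J1=3 J2=0
M=3(L−1)−2J1−J2=3·2−2·3−0=0

M = 0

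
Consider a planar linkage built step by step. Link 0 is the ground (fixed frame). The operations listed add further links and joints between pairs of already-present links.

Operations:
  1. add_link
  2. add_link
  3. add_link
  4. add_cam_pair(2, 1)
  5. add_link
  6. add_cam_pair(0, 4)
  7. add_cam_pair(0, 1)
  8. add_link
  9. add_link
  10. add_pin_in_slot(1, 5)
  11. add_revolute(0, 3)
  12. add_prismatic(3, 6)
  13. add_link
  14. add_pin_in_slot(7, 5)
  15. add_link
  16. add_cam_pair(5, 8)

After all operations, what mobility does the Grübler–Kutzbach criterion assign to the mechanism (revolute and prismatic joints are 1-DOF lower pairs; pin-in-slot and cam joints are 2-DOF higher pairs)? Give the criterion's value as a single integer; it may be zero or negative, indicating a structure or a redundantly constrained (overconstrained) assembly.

M = 14

L=1 J1=0 J2=0
add link → L=2 J1=0 J2=0
add link → L=3 J1=0 J2=0
add link → L=4 J1=0 J2=0
C@2,1 dof=2 J2 → L=4 J1=0 J2=1
add link → L=5 J1=0 J2=1
C@0,4 dof=2 J2 → L=5 J1=0 J2=2
C@0,1 dof=2 J2 → L=5 J1=0 J2=3
add link → L=6 J1=0 J2=3
add link → L=7 J1=0 J2=3
PS@1,5 dof=2 J2 → L=7 J1=0 J2=4
R@0,3 dof=1 J1 → L=7 J1=1 J2=4
P@3,6 dof=1 J1 → L=7 J1=2 J2=4
add link → L=8 J1=2 J2=4
PS@7,5 dof=2 J2 → L=8 J1=2 J2=5
add link → L=9 J1=2 J2=5
C@5,8 dof=2 J2 → L=9 J1=2 J2=6
M=3(L−1)−2J1−J2=3·8−2·2−6=14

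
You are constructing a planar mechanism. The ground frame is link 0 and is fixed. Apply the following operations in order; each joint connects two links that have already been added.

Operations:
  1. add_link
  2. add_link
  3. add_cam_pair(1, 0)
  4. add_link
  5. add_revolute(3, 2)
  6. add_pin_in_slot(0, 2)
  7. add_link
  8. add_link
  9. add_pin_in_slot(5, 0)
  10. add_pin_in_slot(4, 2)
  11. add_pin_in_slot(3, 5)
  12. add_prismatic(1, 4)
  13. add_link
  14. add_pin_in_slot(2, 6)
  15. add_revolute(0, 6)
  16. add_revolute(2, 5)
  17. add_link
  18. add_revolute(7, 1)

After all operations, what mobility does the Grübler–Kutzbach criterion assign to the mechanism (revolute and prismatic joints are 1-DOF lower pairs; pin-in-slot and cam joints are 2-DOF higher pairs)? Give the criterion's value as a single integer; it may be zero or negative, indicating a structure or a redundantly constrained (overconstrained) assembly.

ground; <1,0,0>
#1 <2,0,0>
#2 <3,0,0>
C:1↔0 J2 <3,0,1>
#3 <4,0,1>
R:3↔2 J1 <4,1,1>
PS:0↔2 J2 <4,1,2>
#4 <5,1,2>
#5 <6,1,2>
PS:5↔0 J2 <6,1,3>
PS:4↔2 J2 <6,1,4>
PS:3↔5 J2 <6,1,5>
P:1↔4 J1 <6,2,5>
#6 <7,2,5>
PS:2↔6 J2 <7,2,6>
R:0↔6 J1 <7,3,6>
R:2↔5 J1 <7,4,6>
#7 <8,4,6>
R:7↔1 J1 <8,5,6>
3×7 − 2×5 − 1×6 = 5

M = 5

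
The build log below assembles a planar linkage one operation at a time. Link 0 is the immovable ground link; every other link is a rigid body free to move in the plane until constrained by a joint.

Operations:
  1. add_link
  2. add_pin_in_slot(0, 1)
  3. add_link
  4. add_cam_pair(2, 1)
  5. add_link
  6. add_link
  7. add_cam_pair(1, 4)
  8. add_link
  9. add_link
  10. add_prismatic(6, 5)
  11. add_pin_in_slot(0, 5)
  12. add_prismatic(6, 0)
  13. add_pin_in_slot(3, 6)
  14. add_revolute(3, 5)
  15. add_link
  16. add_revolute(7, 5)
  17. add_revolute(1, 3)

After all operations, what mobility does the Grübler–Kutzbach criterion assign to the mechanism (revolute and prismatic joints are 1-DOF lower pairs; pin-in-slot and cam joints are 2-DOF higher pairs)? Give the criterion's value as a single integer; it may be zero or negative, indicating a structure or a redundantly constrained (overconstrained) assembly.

M = 6

(L,J1,J2)=(1,0,0); link0 fixed
link1: (2,0,0)
PS 0-1 [J2]: (2,0,1)
link2: (3,0,1)
C 2-1 [J2]: (3,0,2)
link3: (4,0,2)
link4: (5,0,2)
C 1-4 [J2]: (5,0,3)
link5: (6,0,3)
link6: (7,0,3)
P 6-5 [J1]: (7,1,3)
PS 0-5 [J2]: (7,1,4)
P 6-0 [J1]: (7,2,4)
PS 3-6 [J2]: (7,2,5)
R 3-5 [J1]: (7,3,5)
link7: (8,3,5)
R 7-5 [J1]: (8,4,5)
R 1-3 [J1]: (8,5,5)
Grübler: 3·7 − 2·5 − 5 = 6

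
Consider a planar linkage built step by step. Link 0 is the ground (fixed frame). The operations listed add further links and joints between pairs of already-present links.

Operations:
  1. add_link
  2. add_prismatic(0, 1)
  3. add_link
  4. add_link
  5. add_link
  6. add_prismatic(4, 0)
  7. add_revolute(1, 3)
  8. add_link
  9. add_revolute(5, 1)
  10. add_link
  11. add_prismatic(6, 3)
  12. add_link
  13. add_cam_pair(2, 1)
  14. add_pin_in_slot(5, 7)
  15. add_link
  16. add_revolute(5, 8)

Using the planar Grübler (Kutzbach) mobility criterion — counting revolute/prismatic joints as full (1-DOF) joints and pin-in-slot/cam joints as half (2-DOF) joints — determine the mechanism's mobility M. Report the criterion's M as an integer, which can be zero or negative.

M = 10

ground; <1,0,0>
#1 <2,0,0>
P:0↔1 J1 <2,1,0>
#2 <3,1,0>
#3 <4,1,0>
#4 <5,1,0>
P:4↔0 J1 <5,2,0>
R:1↔3 J1 <5,3,0>
#5 <6,3,0>
R:5↔1 J1 <6,4,0>
#6 <7,4,0>
P:6↔3 J1 <7,5,0>
#7 <8,5,0>
C:2↔1 J2 <8,5,1>
PS:5↔7 J2 <8,5,2>
#8 <9,5,2>
R:5↔8 J1 <9,6,2>
3×8 − 2×6 − 1×2 = 10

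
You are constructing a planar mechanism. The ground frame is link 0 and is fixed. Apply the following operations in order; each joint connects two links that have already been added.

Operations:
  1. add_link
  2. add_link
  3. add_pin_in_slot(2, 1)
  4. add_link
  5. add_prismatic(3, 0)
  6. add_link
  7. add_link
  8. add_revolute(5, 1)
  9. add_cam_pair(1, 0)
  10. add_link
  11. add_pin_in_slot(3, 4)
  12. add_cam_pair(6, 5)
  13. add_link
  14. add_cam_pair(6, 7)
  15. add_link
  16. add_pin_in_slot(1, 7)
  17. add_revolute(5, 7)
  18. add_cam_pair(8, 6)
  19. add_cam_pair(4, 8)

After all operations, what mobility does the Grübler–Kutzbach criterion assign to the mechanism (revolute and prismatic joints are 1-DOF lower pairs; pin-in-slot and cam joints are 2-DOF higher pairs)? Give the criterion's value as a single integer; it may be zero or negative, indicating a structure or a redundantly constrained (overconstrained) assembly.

[1;0;0] (link 0 is ground)
L+ [2;0;0]
L+ [3;0;0]
PS(2,1)∈J2 [3;0;1]
L+ [4;0;1]
P(3,0)∈J1 [4;1;1]
L+ [5;1;1]
L+ [6;1;1]
R(5,1)∈J1 [6;2;1]
C(1,0)∈J2 [6;2;2]
L+ [7;2;2]
PS(3,4)∈J2 [7;2;3]
C(6,5)∈J2 [7;2;4]
L+ [8;2;4]
C(6,7)∈J2 [8;2;5]
L+ [9;2;5]
PS(1,7)∈J2 [9;2;6]
R(5,7)∈J1 [9;3;6]
C(8,6)∈J2 [9;3;7]
C(4,8)∈J2 [9;3;8]
mobility = 24 − 6 − 8 = 10

M = 10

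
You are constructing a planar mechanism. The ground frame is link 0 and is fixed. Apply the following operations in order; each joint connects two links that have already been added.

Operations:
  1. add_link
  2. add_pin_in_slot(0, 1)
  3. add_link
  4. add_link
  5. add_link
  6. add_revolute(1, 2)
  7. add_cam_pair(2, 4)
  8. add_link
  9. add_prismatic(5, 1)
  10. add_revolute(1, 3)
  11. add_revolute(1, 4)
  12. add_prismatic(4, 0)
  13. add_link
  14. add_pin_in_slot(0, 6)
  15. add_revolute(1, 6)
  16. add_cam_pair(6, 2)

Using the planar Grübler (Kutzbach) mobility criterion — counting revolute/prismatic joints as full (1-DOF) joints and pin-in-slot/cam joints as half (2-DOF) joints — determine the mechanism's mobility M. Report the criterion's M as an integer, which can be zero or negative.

L=1 J1=0 J2=0
add link → L=2 J1=0 J2=0
PS@0,1 dof=2 J2 → L=2 J1=0 J2=1
add link → L=3 J1=0 J2=1
add link → L=4 J1=0 J2=1
add link → L=5 J1=0 J2=1
R@1,2 dof=1 J1 → L=5 J1=1 J2=1
C@2,4 dof=2 J2 → L=5 J1=1 J2=2
add link → L=6 J1=1 J2=2
P@5,1 dof=1 J1 → L=6 J1=2 J2=2
R@1,3 dof=1 J1 → L=6 J1=3 J2=2
R@1,4 dof=1 J1 → L=6 J1=4 J2=2
P@4,0 dof=1 J1 → L=6 J1=5 J2=2
add link → L=7 J1=5 J2=2
PS@0,6 dof=2 J2 → L=7 J1=5 J2=3
R@1,6 dof=1 J1 → L=7 J1=6 J2=3
C@6,2 dof=2 J2 → L=7 J1=6 J2=4
M=3(L−1)−2J1−J2=3·6−2·6−4=2

M = 2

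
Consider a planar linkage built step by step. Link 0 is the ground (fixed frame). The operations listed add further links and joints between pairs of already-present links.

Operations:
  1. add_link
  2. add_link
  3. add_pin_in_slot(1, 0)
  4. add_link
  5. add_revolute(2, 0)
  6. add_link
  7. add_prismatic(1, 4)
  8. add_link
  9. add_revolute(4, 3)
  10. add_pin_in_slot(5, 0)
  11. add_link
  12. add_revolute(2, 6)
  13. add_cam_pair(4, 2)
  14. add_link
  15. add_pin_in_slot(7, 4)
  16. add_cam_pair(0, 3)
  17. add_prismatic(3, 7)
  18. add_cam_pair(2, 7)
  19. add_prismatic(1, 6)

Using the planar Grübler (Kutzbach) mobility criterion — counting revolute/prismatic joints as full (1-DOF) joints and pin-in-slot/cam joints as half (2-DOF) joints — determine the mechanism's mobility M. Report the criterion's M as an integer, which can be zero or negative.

link 0 = ground. State L|J1|J2 = 1|0|0
+link1  2|0|0
+link2  3|0|0
PS(1,0) f=2→J2  3|0|1
+link3  4|0|1
R(2,0) f=1→J1  4|1|1
+link4  5|1|1
P(1,4) f=1→J1  5|2|1
+link5  6|2|1
R(4,3) f=1→J1  6|3|1
PS(5,0) f=2→J2  6|3|2
+link6  7|3|2
R(2,6) f=1→J1  7|4|2
C(4,2) f=2→J2  7|4|3
+link7  8|4|3
PS(7,4) f=2→J2  8|4|4
C(0,3) f=2→J2  8|4|5
P(3,7) f=1→J1  8|5|5
C(2,7) f=2→J2  8|5|6
P(1,6) f=1→J1  8|6|6
M = 3(8−1)−2·6−6 = 21−12−6 = 3

M = 3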